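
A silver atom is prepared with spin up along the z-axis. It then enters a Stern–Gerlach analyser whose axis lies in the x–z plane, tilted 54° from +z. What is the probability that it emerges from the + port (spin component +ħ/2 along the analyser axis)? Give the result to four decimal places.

For spin-½, the probability of finding spin-up along an axis at angle θ to the initial spin direction is cos²(θ/2); spin-down is sin²(θ/2).
θ = 54°, so P = cos²(27°) ≈ 0.7939.

0.7939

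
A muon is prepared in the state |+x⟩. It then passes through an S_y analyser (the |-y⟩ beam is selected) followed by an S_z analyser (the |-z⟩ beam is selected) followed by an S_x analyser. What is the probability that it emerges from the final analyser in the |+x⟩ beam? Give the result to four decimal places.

0.1250

First analyser (S_y): from |+x⟩, P(|-y⟩) = 1/2.
After stage 1 the state is |-y⟩; P(|-z⟩) = |⟨-z|-y⟩|² = 1/2.
After stage 2 the state is |-z⟩; P(|+x⟩) = |⟨+x|-z⟩|² = 1/2.
Joint probability = 1/2 × 1/2 × 1/2 = 0.1250.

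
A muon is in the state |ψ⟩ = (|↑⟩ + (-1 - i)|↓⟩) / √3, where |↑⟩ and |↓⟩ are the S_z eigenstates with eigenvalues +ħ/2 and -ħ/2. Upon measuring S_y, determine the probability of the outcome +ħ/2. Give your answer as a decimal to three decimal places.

0.167

|+y⟩ = (|↑⟩ + i|↓⟩)/√2, so ⟨+y|ψ⟩ = (i) / (√2·√3).
P = |i|² / 6 = 1/6.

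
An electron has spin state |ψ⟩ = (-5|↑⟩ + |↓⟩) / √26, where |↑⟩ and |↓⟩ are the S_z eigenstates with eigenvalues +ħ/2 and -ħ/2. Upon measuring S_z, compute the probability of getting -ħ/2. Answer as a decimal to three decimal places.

The -ħ/2 outcome corresponds to |↓⟩. Its amplitude in |ψ⟩ is 1/√26.
P = |1|² / 26 = 1/26.

0.038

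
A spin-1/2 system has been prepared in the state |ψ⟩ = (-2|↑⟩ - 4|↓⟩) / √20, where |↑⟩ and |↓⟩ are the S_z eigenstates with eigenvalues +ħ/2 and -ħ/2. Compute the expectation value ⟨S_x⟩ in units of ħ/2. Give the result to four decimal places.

0.8000

⟨σ_x⟩ = 2 Re(a* b)/(|a|²+|b|²) with a = -2, b = -4.
a* b = 8, so ⟨σ_x⟩ = 16/20.
⟨S_x⟩ = (ħ/2)·⟨σ_x⟩.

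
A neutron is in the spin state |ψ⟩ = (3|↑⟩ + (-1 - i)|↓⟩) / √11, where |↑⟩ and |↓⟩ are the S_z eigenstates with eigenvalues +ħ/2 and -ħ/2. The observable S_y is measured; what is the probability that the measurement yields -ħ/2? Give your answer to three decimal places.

0.773

|-y⟩ = (|↑⟩ - i|↓⟩)/√2, so ⟨-y|ψ⟩ = (4 - i) / (√2·√11).
P = |4 - i|² / 22 = 17/22.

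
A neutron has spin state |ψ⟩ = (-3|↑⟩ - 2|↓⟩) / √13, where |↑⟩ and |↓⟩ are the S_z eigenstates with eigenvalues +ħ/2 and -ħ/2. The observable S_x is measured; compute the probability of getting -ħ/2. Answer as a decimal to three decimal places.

0.038

|-x⟩ = (|↑⟩ - |↓⟩)/√2, so ⟨-x|ψ⟩ = (-1) / (√2·√13).
P = |-1|² / 26 = 1/26.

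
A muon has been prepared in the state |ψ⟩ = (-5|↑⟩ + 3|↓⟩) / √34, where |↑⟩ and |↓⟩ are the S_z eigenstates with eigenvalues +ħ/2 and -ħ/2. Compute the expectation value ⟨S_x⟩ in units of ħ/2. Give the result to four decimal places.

⟨σ_x⟩ = 2 Re(a* b)/(|a|²+|b|²) with a = -5, b = 3.
a* b = -15, so ⟨σ_x⟩ = -30/34.
⟨S_x⟩ = (ħ/2)·⟨σ_x⟩.

-0.8824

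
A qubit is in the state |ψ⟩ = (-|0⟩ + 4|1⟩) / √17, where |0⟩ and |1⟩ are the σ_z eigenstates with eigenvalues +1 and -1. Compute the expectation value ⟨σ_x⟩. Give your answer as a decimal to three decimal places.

⟨σ_x⟩ = 2 Re(a* b)/(|a|²+|b|²) with a = -1, b = 4.
a* b = -4, so ⟨σ_x⟩ = -8/17.

-0.471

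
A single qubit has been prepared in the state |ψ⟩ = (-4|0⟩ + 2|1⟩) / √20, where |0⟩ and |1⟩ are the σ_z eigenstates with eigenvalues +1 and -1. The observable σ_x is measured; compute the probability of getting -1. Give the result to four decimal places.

0.9000

|-x⟩ = (|0⟩ - |1⟩)/√2, so ⟨-x|ψ⟩ = (-6) / (√2·√20).
P = |-6|² / 40 = 36/40.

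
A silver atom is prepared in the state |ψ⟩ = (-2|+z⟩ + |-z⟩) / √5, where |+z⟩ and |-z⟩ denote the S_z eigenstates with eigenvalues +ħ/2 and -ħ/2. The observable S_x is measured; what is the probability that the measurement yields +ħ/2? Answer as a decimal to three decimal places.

|+x⟩ = (|+z⟩ + |-z⟩)/√2, so ⟨+x|ψ⟩ = (-1) / (√2·√5).
P = |-1|² / 10 = 1/10.

0.100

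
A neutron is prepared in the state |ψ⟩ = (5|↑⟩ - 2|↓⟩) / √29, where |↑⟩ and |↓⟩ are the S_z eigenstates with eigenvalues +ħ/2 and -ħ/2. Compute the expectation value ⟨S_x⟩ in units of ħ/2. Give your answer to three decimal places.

⟨σ_x⟩ = 2 Re(a* b)/(|a|²+|b|²) with a = 5, b = -2.
a* b = -10, so ⟨σ_x⟩ = -20/29.
⟨S_x⟩ = (ħ/2)·⟨σ_x⟩.

-0.690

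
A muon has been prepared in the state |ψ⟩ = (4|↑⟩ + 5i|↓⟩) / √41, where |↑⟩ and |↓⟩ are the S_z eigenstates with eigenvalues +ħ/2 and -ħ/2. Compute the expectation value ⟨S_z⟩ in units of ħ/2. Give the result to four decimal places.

-0.2195

⟨σ_z⟩ = |a|² - |b|² divided by |a|²+|b|², with a, b the |↑⟩, |↓⟩ amplitudes.
= (16 - 25)/41 = -9/41.
⟨S_z⟩ = (ħ/2)·⟨σ_z⟩.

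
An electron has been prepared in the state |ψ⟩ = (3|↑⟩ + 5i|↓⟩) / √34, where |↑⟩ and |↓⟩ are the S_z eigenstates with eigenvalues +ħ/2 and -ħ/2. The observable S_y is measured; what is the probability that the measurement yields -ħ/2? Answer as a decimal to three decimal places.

|-y⟩ = (|↑⟩ - i|↓⟩)/√2, so ⟨-y|ψ⟩ = (-2) / (√2·√34).
P = |-2|² / 68 = 4/68.

0.059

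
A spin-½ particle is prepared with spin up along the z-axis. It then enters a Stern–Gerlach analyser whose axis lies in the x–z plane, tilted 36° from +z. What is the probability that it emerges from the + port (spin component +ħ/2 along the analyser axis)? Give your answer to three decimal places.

0.905

For spin-½, the probability of finding spin-up along an axis at angle θ to the initial spin direction is cos²(θ/2); spin-down is sin²(θ/2).
θ = 36°, so P = cos²(18°) ≈ 0.905.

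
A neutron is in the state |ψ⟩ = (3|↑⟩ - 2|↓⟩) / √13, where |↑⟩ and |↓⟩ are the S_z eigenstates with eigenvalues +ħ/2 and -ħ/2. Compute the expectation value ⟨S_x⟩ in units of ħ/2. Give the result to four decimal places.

⟨σ_x⟩ = 2 Re(a* b)/(|a|²+|b|²) with a = 3, b = -2.
a* b = -6, so ⟨σ_x⟩ = -12/13.
⟨S_x⟩ = (ħ/2)·⟨σ_x⟩.

-0.9231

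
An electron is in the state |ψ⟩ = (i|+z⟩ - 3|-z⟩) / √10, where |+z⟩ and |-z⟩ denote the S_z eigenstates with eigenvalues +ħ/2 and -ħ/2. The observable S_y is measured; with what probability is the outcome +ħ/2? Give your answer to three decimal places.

0.800

|+y⟩ = (|+z⟩ + i|-z⟩)/√2, so ⟨+y|ψ⟩ = (4i) / (√2·√10).
P = |4i|² / 20 = 16/20.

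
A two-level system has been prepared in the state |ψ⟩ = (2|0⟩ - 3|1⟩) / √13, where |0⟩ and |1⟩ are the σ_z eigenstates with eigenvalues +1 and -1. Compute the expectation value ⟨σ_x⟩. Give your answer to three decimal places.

-0.923

⟨σ_x⟩ = 2 Re(a* b)/(|a|²+|b|²) with a = 2, b = -3.
a* b = -6, so ⟨σ_x⟩ = -12/13.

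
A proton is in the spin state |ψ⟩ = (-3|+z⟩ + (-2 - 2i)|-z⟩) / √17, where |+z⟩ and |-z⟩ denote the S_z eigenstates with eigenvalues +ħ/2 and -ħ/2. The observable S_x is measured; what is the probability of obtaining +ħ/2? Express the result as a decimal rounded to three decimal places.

|+x⟩ = (|+z⟩ + |-z⟩)/√2, so ⟨+x|ψ⟩ = (-5 - 2i) / (√2·√17).
P = |-5 - 2i|² / 34 = 29/34.

0.853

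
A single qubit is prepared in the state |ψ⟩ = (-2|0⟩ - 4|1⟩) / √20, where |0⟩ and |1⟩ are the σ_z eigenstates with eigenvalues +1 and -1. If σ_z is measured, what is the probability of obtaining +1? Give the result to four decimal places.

The +1 outcome corresponds to |0⟩. Its amplitude in |ψ⟩ is -2/√20.
P = |-2|² / 20 = 4/20.

0.2000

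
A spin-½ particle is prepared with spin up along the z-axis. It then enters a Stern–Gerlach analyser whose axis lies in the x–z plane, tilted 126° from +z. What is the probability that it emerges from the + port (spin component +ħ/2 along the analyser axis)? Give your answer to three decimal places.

0.206

For spin-½, the probability of finding spin-up along an axis at angle θ to the initial spin direction is cos²(θ/2); spin-down is sin²(θ/2).
θ = 126°, so P = cos²(63°) ≈ 0.206.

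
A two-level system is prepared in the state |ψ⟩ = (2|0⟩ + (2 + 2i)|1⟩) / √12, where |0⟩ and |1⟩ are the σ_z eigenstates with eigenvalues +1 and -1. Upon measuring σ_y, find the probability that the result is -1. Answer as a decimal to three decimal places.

0.167

|-y⟩ = (|0⟩ - i|1⟩)/√2, so ⟨-y|ψ⟩ = (2i) / (√2·√12).
P = |2i|² / 24 = 4/24.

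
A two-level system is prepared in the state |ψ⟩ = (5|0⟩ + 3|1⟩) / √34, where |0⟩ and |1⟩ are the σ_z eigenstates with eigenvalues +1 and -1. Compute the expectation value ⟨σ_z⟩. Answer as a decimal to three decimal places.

0.471

⟨σ_z⟩ = |a|² - |b|² divided by |a|²+|b|², with a, b the |0⟩, |1⟩ amplitudes.
= (25 - 9)/34 = 16/34.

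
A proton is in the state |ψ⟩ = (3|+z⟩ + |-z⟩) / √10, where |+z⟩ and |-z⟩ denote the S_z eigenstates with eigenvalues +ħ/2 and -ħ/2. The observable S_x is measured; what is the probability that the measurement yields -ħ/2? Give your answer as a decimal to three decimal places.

0.200

|-x⟩ = (|+z⟩ - |-z⟩)/√2, so ⟨-x|ψ⟩ = (2) / (√2·√10).
P = |2|² / 20 = 4/20.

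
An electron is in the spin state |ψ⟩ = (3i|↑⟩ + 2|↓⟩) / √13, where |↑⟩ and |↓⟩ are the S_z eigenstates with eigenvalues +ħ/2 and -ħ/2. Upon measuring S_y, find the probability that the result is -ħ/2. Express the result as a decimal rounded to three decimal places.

0.962

|-y⟩ = (|↑⟩ - i|↓⟩)/√2, so ⟨-y|ψ⟩ = (5i) / (√2·√13).
P = |5i|² / 26 = 25/26.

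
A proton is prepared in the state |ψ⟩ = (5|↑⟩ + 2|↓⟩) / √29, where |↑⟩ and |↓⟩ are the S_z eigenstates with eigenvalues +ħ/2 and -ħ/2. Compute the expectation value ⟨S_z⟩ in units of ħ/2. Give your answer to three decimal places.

⟨σ_z⟩ = |a|² - |b|² divided by |a|²+|b|², with a, b the |↑⟩, |↓⟩ amplitudes.
= (25 - 4)/29 = 21/29.
⟨S_z⟩ = (ħ/2)·⟨σ_z⟩.

0.724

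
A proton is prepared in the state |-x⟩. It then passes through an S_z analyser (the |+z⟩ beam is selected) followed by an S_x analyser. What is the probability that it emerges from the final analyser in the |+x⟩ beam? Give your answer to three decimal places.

0.250

First analyser (S_z): from |-x⟩, P(|+z⟩) = 1/2.
After stage 1 the state is |+z⟩; P(|+x⟩) = |⟨+x|+z⟩|² = 1/2.
Joint probability = 1/2 × 1/2 = 0.250.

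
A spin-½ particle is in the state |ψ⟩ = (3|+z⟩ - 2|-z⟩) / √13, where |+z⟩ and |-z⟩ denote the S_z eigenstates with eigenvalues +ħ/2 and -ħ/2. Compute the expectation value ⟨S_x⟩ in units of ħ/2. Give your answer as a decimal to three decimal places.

-0.923

⟨σ_x⟩ = 2 Re(a* b)/(|a|²+|b|²) with a = 3, b = -2.
a* b = -6, so ⟨σ_x⟩ = -12/13.
⟨S_x⟩ = (ħ/2)·⟨σ_x⟩.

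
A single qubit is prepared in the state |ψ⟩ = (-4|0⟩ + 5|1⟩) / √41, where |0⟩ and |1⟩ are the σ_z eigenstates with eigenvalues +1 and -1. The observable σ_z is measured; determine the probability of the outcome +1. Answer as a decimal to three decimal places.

0.390

The +1 outcome corresponds to |0⟩. Its amplitude in |ψ⟩ is -4/√41.
P = |-4|² / 41 = 16/41.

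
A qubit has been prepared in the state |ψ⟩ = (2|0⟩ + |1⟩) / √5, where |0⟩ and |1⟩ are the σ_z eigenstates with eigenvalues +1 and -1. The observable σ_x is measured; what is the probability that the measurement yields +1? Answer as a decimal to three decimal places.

0.900

|+x⟩ = (|0⟩ + |1⟩)/√2, so ⟨+x|ψ⟩ = (3) / (√2·√5).
P = |3|² / 10 = 9/10.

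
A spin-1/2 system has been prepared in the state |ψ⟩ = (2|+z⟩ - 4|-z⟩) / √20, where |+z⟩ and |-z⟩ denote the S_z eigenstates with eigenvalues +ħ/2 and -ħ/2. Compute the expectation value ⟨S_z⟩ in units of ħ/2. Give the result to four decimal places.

⟨σ_z⟩ = |a|² - |b|² divided by |a|²+|b|², with a, b the |+z⟩, |-z⟩ amplitudes.
= (4 - 16)/20 = -12/20.
⟨S_z⟩ = (ħ/2)·⟨σ_z⟩.

-0.6000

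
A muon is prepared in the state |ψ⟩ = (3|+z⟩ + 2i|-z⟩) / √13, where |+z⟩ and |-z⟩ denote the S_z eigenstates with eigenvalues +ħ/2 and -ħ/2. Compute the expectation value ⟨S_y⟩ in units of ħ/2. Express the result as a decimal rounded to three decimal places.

⟨σ_y⟩ = 2 Im(a* b)/(|a|²+|b|²) with a = 3, b = 2i.
a* b = 6i, so ⟨σ_y⟩ = 12/13.
⟨S_y⟩ = (ħ/2)·⟨σ_y⟩.

0.923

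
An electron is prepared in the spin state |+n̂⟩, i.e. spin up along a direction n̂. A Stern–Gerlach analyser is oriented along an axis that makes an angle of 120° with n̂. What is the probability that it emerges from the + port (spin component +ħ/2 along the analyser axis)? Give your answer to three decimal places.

0.250

For spin-½, the probability of finding spin-up along an axis at angle θ to the initial spin direction is cos²(θ/2); spin-down is sin²(θ/2).
θ = 120°, so P = cos²(60°) ≈ 0.250.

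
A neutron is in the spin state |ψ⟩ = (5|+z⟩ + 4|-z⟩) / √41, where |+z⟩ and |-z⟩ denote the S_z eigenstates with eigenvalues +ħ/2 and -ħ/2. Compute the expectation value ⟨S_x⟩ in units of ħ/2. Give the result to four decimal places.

0.9756

⟨σ_x⟩ = 2 Re(a* b)/(|a|²+|b|²) with a = 5, b = 4.
a* b = 20, so ⟨σ_x⟩ = 40/41.
⟨S_x⟩ = (ħ/2)·⟨σ_x⟩.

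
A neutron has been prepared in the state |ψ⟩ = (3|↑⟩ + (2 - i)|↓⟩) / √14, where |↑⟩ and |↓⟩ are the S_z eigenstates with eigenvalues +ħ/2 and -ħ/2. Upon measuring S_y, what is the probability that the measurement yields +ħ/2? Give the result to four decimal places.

|+y⟩ = (|↑⟩ + i|↓⟩)/√2, so ⟨+y|ψ⟩ = (2 - 2i) / (√2·√14).
P = |2 - 2i|² / 28 = 8/28.

0.2857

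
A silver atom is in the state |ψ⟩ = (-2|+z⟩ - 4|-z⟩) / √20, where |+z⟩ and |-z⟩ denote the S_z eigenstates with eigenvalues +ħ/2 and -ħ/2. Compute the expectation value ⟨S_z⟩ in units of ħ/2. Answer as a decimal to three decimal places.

-0.600

⟨σ_z⟩ = |a|² - |b|² divided by |a|²+|b|², with a, b the |+z⟩, |-z⟩ amplitudes.
= (4 - 16)/20 = -12/20.
⟨S_z⟩ = (ħ/2)·⟨σ_z⟩.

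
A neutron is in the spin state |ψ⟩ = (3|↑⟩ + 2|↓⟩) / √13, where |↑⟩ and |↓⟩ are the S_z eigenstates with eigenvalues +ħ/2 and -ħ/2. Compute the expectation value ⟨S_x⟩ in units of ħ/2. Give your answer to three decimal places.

⟨σ_x⟩ = 2 Re(a* b)/(|a|²+|b|²) with a = 3, b = 2.
a* b = 6, so ⟨σ_x⟩ = 12/13.
⟨S_x⟩ = (ħ/2)·⟨σ_x⟩.

0.923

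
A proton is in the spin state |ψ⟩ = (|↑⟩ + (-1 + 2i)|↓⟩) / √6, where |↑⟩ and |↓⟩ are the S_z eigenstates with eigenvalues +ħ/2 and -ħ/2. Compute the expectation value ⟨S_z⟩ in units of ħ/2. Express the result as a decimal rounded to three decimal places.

⟨σ_z⟩ = |a|² - |b|² divided by |a|²+|b|², with a, b the |↑⟩, |↓⟩ amplitudes.
= (1 - 5)/6 = -4/6.
⟨S_z⟩ = (ħ/2)·⟨σ_z⟩.

-0.667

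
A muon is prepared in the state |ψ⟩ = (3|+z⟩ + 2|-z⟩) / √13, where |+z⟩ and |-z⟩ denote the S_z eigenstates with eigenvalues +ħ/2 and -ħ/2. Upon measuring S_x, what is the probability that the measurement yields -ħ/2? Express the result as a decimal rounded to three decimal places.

|-x⟩ = (|+z⟩ - |-z⟩)/√2, so ⟨-x|ψ⟩ = (1) / (√2·√13).
P = |1|² / 26 = 1/26.

0.038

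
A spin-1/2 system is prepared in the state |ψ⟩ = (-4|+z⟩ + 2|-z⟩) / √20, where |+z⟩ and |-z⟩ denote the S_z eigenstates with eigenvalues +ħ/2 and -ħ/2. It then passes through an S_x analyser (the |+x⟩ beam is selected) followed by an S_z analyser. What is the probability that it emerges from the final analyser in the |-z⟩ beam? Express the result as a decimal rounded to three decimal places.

First analyser (S_x): P(|+x⟩) = |⟨+x|ψ⟩|² = 4/40.
After stage 1 the state is |+x⟩; P(|-z⟩) = |⟨-z|+x⟩|² = 1/2.
Joint probability = 4/40 × 1/2 = 0.050.

0.050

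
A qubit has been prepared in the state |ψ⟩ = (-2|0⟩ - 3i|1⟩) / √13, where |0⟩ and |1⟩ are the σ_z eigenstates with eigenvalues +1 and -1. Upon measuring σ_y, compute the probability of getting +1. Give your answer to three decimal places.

|+y⟩ = (|0⟩ + i|1⟩)/√2, so ⟨+y|ψ⟩ = (-5) / (√2·√13).
P = |-5|² / 26 = 25/26.

0.962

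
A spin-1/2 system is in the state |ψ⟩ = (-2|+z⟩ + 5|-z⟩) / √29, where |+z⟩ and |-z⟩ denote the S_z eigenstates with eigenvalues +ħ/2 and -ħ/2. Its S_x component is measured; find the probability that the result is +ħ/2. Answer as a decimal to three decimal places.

|+x⟩ = (|+z⟩ + |-z⟩)/√2, so ⟨+x|ψ⟩ = (3) / (√2·√29).
P = |3|² / 58 = 9/58.

0.155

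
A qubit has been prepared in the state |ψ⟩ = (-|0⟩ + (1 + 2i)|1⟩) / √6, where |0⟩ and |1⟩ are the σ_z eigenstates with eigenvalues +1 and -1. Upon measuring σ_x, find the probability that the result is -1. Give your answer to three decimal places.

|-x⟩ = (|0⟩ - |1⟩)/√2, so ⟨-x|ψ⟩ = (-2 - 2i) / (√2·√6).
P = |-2 - 2i|² / 12 = 8/12.

0.667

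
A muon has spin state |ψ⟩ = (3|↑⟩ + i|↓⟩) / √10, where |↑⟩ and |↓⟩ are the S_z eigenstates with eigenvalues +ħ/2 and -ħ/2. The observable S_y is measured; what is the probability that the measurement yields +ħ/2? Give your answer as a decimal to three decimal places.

|+y⟩ = (|↑⟩ + i|↓⟩)/√2, so ⟨+y|ψ⟩ = (4) / (√2·√10).
P = |4|² / 20 = 16/20.

0.800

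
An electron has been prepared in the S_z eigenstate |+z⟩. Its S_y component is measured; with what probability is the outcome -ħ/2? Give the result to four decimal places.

0.5000

In the S_z basis, |+z⟩ = |↑⟩ and |-y⟩ = (|↑⟩ - i|↓⟩)/√2.
|⟨-y|+z⟩|² = 1/2.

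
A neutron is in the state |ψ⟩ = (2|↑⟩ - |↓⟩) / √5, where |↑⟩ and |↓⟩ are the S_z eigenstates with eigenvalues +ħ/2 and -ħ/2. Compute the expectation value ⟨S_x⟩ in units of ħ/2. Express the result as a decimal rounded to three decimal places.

⟨σ_x⟩ = 2 Re(a* b)/(|a|²+|b|²) with a = 2, b = -1.
a* b = -2, so ⟨σ_x⟩ = -4/5.
⟨S_x⟩ = (ħ/2)·⟨σ_x⟩.

-0.800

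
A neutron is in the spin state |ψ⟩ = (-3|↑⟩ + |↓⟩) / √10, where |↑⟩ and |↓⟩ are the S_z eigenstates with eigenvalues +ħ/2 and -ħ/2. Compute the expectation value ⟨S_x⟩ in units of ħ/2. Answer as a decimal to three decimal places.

-0.600

⟨σ_x⟩ = 2 Re(a* b)/(|a|²+|b|²) with a = -3, b = 1.
a* b = -3, so ⟨σ_x⟩ = -6/10.
⟨S_x⟩ = (ħ/2)·⟨σ_x⟩.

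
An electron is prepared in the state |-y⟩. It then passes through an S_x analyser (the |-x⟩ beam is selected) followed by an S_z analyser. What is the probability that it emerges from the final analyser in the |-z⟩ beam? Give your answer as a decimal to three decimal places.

0.250

First analyser (S_x): from |-y⟩, P(|-x⟩) = 1/2.
After stage 1 the state is |-x⟩; P(|-z⟩) = |⟨-z|-x⟩|² = 1/2.
Joint probability = 1/2 × 1/2 = 0.250.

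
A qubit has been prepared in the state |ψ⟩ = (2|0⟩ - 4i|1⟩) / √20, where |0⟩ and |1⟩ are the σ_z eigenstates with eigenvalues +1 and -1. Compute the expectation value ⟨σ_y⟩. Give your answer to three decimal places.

-0.800

⟨σ_y⟩ = 2 Im(a* b)/(|a|²+|b|²) with a = 2, b = -4i.
a* b = -8i, so ⟨σ_y⟩ = -16/20.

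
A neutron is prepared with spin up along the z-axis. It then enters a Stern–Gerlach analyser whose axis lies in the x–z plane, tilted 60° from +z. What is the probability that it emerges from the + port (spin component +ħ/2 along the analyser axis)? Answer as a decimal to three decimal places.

0.750

For spin-½, the probability of finding spin-up along an axis at angle θ to the initial spin direction is cos²(θ/2); spin-down is sin²(θ/2).
θ = 60°, so P = cos²(30°) ≈ 0.750.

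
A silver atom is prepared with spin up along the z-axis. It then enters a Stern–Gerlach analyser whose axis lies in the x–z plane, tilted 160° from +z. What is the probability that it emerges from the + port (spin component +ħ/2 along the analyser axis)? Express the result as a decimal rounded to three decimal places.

0.030

For spin-½, the probability of finding spin-up along an axis at angle θ to the initial spin direction is cos²(θ/2); spin-down is sin²(θ/2).
θ = 160°, so P = cos²(80°) ≈ 0.030.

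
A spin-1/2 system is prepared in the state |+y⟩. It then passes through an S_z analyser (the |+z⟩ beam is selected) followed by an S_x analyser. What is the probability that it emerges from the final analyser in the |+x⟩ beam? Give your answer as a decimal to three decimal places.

First analyser (S_z): from |+y⟩, P(|+z⟩) = 1/2.
After stage 1 the state is |+z⟩; P(|+x⟩) = |⟨+x|+z⟩|² = 1/2.
Joint probability = 1/2 × 1/2 = 0.250.

0.250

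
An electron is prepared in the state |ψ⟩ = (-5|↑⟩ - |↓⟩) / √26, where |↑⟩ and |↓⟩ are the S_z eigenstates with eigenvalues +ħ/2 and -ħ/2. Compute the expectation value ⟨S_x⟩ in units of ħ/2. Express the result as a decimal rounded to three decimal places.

⟨σ_x⟩ = 2 Re(a* b)/(|a|²+|b|²) with a = -5, b = -1.
a* b = 5, so ⟨σ_x⟩ = 10/26.
⟨S_x⟩ = (ħ/2)·⟨σ_x⟩.

0.385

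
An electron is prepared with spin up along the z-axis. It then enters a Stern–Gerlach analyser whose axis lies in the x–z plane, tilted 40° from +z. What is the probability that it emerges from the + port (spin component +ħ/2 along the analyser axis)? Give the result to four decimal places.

For spin-½, the probability of finding spin-up along an axis at angle θ to the initial spin direction is cos²(θ/2); spin-down is sin²(θ/2).
θ = 40°, so P = cos²(20°) ≈ 0.8830.

0.8830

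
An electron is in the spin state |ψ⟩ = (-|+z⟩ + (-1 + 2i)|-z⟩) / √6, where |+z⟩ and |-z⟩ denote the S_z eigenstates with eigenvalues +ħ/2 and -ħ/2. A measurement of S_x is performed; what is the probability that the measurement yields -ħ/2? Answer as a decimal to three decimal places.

|-x⟩ = (|+z⟩ - |-z⟩)/√2, so ⟨-x|ψ⟩ = (-2i) / (√2·√6).
P = |-2i|² / 12 = 4/12.

0.333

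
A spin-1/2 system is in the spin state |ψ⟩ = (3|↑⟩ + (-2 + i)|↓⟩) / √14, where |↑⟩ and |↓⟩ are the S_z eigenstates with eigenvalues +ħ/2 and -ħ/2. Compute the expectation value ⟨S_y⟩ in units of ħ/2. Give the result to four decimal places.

0.4286

⟨σ_y⟩ = 2 Im(a* b)/(|a|²+|b|²) with a = 3, b = (-2 + i).
a* b = (-6 + 3i), so ⟨σ_y⟩ = 6/14.
⟨S_y⟩ = (ħ/2)·⟨σ_y⟩.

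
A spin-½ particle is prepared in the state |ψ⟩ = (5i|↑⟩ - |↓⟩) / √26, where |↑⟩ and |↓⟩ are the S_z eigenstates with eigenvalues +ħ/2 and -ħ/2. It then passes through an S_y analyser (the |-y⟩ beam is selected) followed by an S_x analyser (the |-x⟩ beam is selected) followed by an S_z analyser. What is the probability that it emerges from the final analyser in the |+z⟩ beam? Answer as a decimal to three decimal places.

0.077

First analyser (S_y): P(|-y⟩) = |⟨-y|ψ⟩|² = 16/52.
After stage 1 the state is |-y⟩; P(|-x⟩) = |⟨-x|-y⟩|² = 1/2.
After stage 2 the state is |-x⟩; P(|+z⟩) = |⟨+z|-x⟩|² = 1/2.
Joint probability = 16/52 × 1/2 × 1/2 = 0.077.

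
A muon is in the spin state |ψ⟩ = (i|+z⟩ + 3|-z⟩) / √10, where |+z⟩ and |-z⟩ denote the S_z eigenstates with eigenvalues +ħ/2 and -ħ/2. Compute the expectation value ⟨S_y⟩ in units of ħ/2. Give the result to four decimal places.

-0.6000

⟨σ_y⟩ = 2 Im(a* b)/(|a|²+|b|²) with a = i, b = 3.
a* b = -3i, so ⟨σ_y⟩ = -6/10.
⟨S_y⟩ = (ħ/2)·⟨σ_y⟩.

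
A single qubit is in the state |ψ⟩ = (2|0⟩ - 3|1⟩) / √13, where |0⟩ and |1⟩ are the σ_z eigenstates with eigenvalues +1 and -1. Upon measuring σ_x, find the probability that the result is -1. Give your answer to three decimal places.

0.962

|-x⟩ = (|0⟩ - |1⟩)/√2, so ⟨-x|ψ⟩ = (5) / (√2·√13).
P = |5|² / 26 = 25/26.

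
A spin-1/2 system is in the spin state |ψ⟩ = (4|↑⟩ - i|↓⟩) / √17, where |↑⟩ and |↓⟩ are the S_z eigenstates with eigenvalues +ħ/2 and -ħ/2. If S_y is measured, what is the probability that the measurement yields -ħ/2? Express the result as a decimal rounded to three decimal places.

0.735

|-y⟩ = (|↑⟩ - i|↓⟩)/√2, so ⟨-y|ψ⟩ = (5) / (√2·√17).
P = |5|² / 34 = 25/34.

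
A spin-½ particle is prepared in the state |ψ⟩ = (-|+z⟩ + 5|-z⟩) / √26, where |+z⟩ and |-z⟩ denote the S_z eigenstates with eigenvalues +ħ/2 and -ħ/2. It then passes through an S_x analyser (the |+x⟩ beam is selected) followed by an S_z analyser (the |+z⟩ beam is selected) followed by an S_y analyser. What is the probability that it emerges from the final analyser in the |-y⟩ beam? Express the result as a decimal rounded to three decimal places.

First analyser (S_x): P(|+x⟩) = |⟨+x|ψ⟩|² = 16/52.
After stage 1 the state is |+x⟩; P(|+z⟩) = |⟨+z|+x⟩|² = 1/2.
After stage 2 the state is |+z⟩; P(|-y⟩) = |⟨-y|+z⟩|² = 1/2.
Joint probability = 16/52 × 1/2 × 1/2 = 0.077.

0.077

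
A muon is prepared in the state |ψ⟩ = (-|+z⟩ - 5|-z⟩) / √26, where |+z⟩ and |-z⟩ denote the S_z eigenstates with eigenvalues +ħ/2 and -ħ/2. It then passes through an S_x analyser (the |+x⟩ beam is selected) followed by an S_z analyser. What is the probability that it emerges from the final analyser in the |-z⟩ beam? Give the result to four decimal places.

First analyser (S_x): P(|+x⟩) = |⟨+x|ψ⟩|² = 36/52.
After stage 1 the state is |+x⟩; P(|-z⟩) = |⟨-z|+x⟩|² = 1/2.
Joint probability = 36/52 × 1/2 = 0.3462.

0.3462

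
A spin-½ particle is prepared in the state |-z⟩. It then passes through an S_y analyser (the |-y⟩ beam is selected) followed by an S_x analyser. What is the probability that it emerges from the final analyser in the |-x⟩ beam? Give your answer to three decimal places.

First analyser (S_y): from |-z⟩, P(|-y⟩) = 1/2.
After stage 1 the state is |-y⟩; P(|-x⟩) = |⟨-x|-y⟩|² = 1/2.
Joint probability = 1/2 × 1/2 = 0.250.

0.250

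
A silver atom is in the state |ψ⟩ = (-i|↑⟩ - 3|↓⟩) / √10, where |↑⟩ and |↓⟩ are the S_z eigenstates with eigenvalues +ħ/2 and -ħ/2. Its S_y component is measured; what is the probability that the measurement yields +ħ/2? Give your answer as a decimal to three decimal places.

|+y⟩ = (|↑⟩ + i|↓⟩)/√2, so ⟨+y|ψ⟩ = (2i) / (√2·√10).
P = |2i|² / 20 = 4/20.

0.200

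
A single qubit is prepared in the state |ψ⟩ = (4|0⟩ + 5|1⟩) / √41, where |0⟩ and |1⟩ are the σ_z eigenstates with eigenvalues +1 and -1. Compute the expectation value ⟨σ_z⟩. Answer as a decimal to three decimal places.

⟨σ_z⟩ = |a|² - |b|² divided by |a|²+|b|², with a, b the |0⟩, |1⟩ amplitudes.
= (16 - 25)/41 = -9/41.

-0.220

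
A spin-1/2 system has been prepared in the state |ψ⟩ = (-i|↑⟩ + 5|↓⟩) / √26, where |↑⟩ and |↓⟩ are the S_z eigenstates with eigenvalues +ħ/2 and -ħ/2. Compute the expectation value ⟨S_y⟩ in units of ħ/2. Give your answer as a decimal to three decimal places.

0.385

⟨σ_y⟩ = 2 Im(a* b)/(|a|²+|b|²) with a = -i, b = 5.
a* b = 5i, so ⟨σ_y⟩ = 10/26.
⟨S_y⟩ = (ħ/2)·⟨σ_y⟩.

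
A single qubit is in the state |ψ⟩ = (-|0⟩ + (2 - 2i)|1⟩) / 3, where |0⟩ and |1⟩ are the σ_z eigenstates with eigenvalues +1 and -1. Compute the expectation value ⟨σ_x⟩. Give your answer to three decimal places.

⟨σ_x⟩ = 2 Re(a* b)/(|a|²+|b|²) with a = -1, b = (2 - 2i).
a* b = (-2 + 2i), so ⟨σ_x⟩ = -4/9.

-0.444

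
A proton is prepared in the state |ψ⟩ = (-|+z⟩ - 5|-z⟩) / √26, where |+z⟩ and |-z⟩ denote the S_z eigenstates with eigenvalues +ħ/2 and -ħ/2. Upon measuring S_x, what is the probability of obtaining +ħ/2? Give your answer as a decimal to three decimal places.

0.692

|+x⟩ = (|+z⟩ + |-z⟩)/√2, so ⟨+x|ψ⟩ = (-6) / (√2·√26).
P = |-6|² / 52 = 36/52.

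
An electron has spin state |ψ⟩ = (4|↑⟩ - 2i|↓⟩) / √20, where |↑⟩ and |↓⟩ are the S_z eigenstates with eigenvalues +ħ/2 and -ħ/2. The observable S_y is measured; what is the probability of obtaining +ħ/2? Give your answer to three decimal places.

|+y⟩ = (|↑⟩ + i|↓⟩)/√2, so ⟨+y|ψ⟩ = (2) / (√2·√20).
P = |2|² / 40 = 4/40.

0.100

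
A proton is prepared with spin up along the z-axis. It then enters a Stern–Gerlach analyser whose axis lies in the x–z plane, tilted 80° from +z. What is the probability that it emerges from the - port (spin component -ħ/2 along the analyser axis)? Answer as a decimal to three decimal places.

For spin-½, the probability of finding spin-up along an axis at angle θ to the initial spin direction is cos²(θ/2); spin-down is sin²(θ/2).
θ = 80°, so P = sin²(40°) ≈ 0.413.

0.413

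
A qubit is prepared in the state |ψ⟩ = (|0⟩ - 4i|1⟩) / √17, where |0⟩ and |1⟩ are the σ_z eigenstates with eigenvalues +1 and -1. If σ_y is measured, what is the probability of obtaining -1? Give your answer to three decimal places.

|-y⟩ = (|0⟩ - i|1⟩)/√2, so ⟨-y|ψ⟩ = (5) / (√2·√17).
P = |5|² / 34 = 25/34.

0.735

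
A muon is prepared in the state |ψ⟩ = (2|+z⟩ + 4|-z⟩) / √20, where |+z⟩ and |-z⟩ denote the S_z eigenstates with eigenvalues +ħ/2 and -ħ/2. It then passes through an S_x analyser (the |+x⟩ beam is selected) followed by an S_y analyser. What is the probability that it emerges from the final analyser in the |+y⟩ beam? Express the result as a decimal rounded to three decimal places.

First analyser (S_x): P(|+x⟩) = |⟨+x|ψ⟩|² = 36/40.
After stage 1 the state is |+x⟩; P(|+y⟩) = |⟨+y|+x⟩|² = 1/2.
Joint probability = 36/40 × 1/2 = 0.450.

0.450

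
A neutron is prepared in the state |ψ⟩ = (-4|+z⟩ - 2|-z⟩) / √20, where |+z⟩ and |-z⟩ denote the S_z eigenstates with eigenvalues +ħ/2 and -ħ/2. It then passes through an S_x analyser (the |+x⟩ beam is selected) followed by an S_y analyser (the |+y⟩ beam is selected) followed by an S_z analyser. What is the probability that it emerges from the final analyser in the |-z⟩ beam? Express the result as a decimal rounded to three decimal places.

0.225

First analyser (S_x): P(|+x⟩) = |⟨+x|ψ⟩|² = 36/40.
After stage 1 the state is |+x⟩; P(|+y⟩) = |⟨+y|+x⟩|² = 1/2.
After stage 2 the state is |+y⟩; P(|-z⟩) = |⟨-z|+y⟩|² = 1/2.
Joint probability = 36/40 × 1/2 × 1/2 = 0.225.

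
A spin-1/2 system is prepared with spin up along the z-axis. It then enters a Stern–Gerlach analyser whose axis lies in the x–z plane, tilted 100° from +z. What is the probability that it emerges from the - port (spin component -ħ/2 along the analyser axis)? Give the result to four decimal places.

For spin-½, the probability of finding spin-up along an axis at angle θ to the initial spin direction is cos²(θ/2); spin-down is sin²(θ/2).
θ = 100°, so P = sin²(50°) ≈ 0.5868.

0.5868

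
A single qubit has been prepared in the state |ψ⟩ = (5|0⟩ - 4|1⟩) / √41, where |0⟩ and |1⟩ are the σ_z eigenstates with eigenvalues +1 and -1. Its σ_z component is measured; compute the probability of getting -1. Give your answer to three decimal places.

0.390

The -1 outcome corresponds to |1⟩. Its amplitude in |ψ⟩ is -4/√41.
P = |-4|² / 41 = 16/41.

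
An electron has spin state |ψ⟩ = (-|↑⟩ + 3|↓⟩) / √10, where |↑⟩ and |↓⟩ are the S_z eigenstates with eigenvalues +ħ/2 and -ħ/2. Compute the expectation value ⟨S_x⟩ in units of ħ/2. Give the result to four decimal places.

⟨σ_x⟩ = 2 Re(a* b)/(|a|²+|b|²) with a = -1, b = 3.
a* b = -3, so ⟨σ_x⟩ = -6/10.
⟨S_x⟩ = (ħ/2)·⟨σ_x⟩.

-0.6000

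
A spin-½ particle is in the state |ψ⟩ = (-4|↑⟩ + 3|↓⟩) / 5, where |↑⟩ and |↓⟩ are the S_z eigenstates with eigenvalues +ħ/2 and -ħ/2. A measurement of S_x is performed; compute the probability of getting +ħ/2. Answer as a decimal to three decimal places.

0.020

|+x⟩ = (|↑⟩ + |↓⟩)/√2, so ⟨+x|ψ⟩ = (-1) / (√2·5).
P = |-1|² / 50 = 1/50.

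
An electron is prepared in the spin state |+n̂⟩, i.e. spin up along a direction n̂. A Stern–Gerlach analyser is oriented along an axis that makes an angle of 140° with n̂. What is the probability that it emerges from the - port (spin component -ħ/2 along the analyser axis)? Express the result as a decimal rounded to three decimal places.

For spin-½, the probability of finding spin-up along an axis at angle θ to the initial spin direction is cos²(θ/2); spin-down is sin²(θ/2).
θ = 140°, so P = sin²(70°) ≈ 0.883.

0.883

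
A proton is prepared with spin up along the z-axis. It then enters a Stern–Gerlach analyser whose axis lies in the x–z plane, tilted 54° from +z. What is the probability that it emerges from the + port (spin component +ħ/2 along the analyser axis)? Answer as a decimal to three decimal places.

0.794

For spin-½, the probability of finding spin-up along an axis at angle θ to the initial spin direction is cos²(θ/2); spin-down is sin²(θ/2).
θ = 54°, so P = cos²(27°) ≈ 0.794.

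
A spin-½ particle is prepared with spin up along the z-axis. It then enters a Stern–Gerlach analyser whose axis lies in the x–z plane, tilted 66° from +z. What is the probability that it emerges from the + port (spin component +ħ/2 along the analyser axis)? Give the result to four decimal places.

0.7034

For spin-½, the probability of finding spin-up along an axis at angle θ to the initial spin direction is cos²(θ/2); spin-down is sin²(θ/2).
θ = 66°, so P = cos²(33°) ≈ 0.7034.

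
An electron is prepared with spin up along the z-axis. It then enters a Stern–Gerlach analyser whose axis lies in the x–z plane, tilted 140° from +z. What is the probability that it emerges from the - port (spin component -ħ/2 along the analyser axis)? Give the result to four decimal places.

For spin-½, the probability of finding spin-up along an axis at angle θ to the initial spin direction is cos²(θ/2); spin-down is sin²(θ/2).
θ = 140°, so P = sin²(70°) ≈ 0.8830.

0.8830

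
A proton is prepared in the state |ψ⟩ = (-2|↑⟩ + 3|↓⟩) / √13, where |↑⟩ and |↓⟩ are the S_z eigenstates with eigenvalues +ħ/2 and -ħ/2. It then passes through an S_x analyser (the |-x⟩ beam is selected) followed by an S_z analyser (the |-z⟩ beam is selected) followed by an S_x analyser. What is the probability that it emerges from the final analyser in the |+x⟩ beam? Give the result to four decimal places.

First analyser (S_x): P(|-x⟩) = |⟨-x|ψ⟩|² = 25/26.
After stage 1 the state is |-x⟩; P(|-z⟩) = |⟨-z|-x⟩|² = 1/2.
After stage 2 the state is |-z⟩; P(|+x⟩) = |⟨+x|-z⟩|² = 1/2.
Joint probability = 25/26 × 1/2 × 1/2 = 0.2404.

0.2404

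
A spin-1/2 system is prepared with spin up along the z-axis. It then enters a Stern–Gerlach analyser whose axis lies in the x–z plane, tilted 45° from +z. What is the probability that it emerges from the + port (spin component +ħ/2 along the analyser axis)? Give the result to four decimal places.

For spin-½, the probability of finding spin-up along an axis at angle θ to the initial spin direction is cos²(θ/2); spin-down is sin²(θ/2).
θ = 45°, so P = cos²(22.5°) ≈ 0.8536.

0.8536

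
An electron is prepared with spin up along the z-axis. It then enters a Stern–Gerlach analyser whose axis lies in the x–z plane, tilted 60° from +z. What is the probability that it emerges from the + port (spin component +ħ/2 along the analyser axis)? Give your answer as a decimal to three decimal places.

0.750

For spin-½, the probability of finding spin-up along an axis at angle θ to the initial spin direction is cos²(θ/2); spin-down is sin²(θ/2).
θ = 60°, so P = cos²(30°) ≈ 0.750.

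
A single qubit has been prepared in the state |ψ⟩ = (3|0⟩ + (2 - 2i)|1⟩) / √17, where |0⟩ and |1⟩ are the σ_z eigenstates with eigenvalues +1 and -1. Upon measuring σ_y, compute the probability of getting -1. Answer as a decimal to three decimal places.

0.853

|-y⟩ = (|0⟩ - i|1⟩)/√2, so ⟨-y|ψ⟩ = (5 + 2i) / (√2·√17).
P = |5 + 2i|² / 34 = 29/34.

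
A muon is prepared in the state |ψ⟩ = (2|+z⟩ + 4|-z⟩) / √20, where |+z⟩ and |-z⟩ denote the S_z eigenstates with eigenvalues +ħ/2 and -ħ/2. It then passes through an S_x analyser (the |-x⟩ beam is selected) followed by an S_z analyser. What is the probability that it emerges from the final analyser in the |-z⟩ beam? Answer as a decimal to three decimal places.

0.050

First analyser (S_x): P(|-x⟩) = |⟨-x|ψ⟩|² = 4/40.
After stage 1 the state is |-x⟩; P(|-z⟩) = |⟨-z|-x⟩|² = 1/2.
Joint probability = 4/40 × 1/2 = 0.050.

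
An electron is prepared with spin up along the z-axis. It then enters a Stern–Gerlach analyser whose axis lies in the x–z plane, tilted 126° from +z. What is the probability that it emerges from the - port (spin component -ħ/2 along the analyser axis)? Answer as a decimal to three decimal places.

For spin-½, the probability of finding spin-up along an axis at angle θ to the initial spin direction is cos²(θ/2); spin-down is sin²(θ/2).
θ = 126°, so P = sin²(63°) ≈ 0.794.

0.794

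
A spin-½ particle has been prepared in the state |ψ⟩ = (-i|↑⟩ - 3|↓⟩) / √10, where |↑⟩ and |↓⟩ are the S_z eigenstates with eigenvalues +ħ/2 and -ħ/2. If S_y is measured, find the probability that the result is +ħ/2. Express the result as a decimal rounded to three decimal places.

|+y⟩ = (|↑⟩ + i|↓⟩)/√2, so ⟨+y|ψ⟩ = (2i) / (√2·√10).
P = |2i|² / 20 = 4/20.

0.200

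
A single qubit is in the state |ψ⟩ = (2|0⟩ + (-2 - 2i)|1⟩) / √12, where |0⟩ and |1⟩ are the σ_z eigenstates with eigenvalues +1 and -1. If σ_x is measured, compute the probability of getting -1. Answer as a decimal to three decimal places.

0.833

|-x⟩ = (|0⟩ - |1⟩)/√2, so ⟨-x|ψ⟩ = (4 + 2i) / (√2·√12).
P = |4 + 2i|² / 24 = 20/24.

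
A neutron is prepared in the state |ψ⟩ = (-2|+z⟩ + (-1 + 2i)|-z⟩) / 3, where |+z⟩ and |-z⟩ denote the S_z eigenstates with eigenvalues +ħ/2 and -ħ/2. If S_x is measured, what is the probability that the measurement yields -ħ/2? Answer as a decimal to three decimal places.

|-x⟩ = (|+z⟩ - |-z⟩)/√2, so ⟨-x|ψ⟩ = (-1 - 2i) / (√2·3).
P = |-1 - 2i|² / 18 = 5/18.

0.278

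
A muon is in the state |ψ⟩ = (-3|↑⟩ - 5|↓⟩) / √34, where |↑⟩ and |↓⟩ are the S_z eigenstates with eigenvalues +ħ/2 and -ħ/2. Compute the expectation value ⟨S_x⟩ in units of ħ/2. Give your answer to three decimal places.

⟨σ_x⟩ = 2 Re(a* b)/(|a|²+|b|²) with a = -3, b = -5.
a* b = 15, so ⟨σ_x⟩ = 30/34.
⟨S_x⟩ = (ħ/2)·⟨σ_x⟩.

0.882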